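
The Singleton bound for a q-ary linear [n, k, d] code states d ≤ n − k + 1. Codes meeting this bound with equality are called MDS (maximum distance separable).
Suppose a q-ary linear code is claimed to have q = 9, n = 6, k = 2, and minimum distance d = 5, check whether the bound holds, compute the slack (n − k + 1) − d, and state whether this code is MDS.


Singleton RHS = n − k + 1 = 5, slack = 0, bound satisfied, MDS.

Singleton bound: d ≤ n − k + 1.
Here n = 6, k = 2, so n − k + 1 = 5.
Given d = 5, check d ≤ 5: YES.
Slack = (n − k + 1) − d = 0.
The code is MDS (slack = 0).
Description: the claimed parameters are [6, 2, 5]_9; such a code would be MDS (meets Singleton bound).


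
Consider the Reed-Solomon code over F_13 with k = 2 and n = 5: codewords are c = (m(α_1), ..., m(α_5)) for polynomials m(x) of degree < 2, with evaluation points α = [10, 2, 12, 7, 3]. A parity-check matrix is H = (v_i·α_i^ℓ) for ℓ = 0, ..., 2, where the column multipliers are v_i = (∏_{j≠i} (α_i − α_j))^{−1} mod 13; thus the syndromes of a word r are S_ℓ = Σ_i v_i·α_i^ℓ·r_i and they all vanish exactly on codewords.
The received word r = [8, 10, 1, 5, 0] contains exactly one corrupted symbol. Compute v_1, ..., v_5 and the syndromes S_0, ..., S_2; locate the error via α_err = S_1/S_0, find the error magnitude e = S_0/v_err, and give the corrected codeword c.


S = (6, 3, 8), error at position 4, error magnitude e = 6, c = [8, 10, 1, 12, 0].

Step 1: column multipliers v_i = (∏_{j≠i}(α_i − α_j))^{−1} mod 13.
  i = 1 (α = 10): (10−2)(10−12)(10−7)(10−3) = 8·(−2)·3·7 = −336 ≡ 2, so v_1 = 2^{−1} = 7 (mod 13).
  i = 2 (α = 2): (2−10)(2−12)(2−7)(2−3) = (−8)·(−10)·(−5)·(−1) = 400 ≡ 10, so v_2 = 10^{−1} = 4 (mod 13).
  i = 3 (α = 12): (12−10)(12−2)(12−7)(12−3) = 2·10·5·9 = 900 ≡ 3, so v_3 = 3^{−1} = 9 (mod 13).
  i = 4 (α = 7): (7−10)(7−2)(7−12)(7−3) = (−3)·5·(−5)·4 = 300 ≡ 1, so v_4 = 1^{−1} = 1 (mod 13).
  i = 5 (α = 3): (3−10)(3−2)(3−12)(3−7) = (−7)·1·(−9)·(−4) = −252 ≡ 8, so v_5 = 8^{−1} = 5 (mod 13).
  v = [7, 4, 9, 1, 5].
Step 2: syndromes of r = [8, 10, 1, 5, 0] (all sums mod 13).
  S_0 = Σ v_i r_i = 7·8 + 4·10 + 9·1 + 1·5 + 5·0 = 110 ≡ 6.
  S_1 = Σ v_i α_i r_i = 7·10·8 + 4·2·10 + 9·12·1 + 1·7·5 + 5·3·0 = 783 ≡ 3.
  α_i^2 mod 13 = [9, 4, 1, 10, 9].
  S_2 = Σ v_i α_i^2 r_i = 7·9·8 + 4·4·10 + 9·1·1 + 1·10·5 + 5·9·0 = 723 ≡ 8.
  S = (6, 3, 8) ≠ 0, so r is not a codeword (an error is present).
Step 3: locate the error. For a single error e at position i, S_ℓ = v_i·e·α_i^ℓ, so α_err = S_1/S_0.
  S_0^{−1} = 6^{−1} = 11 (mod 13), so α_err = 3·11 = 33 ≡ 7 = α_4. Error position i = 4.
  Consistency check: S_2/S_1 = 8·9 = 72 ≡ 7 = α_err ✓ (single-error assumption holds).
Step 4: error magnitude e = S_0/v_4 = S_0·∏_{j≠4}(α_4 − α_j) = 6·1 = 6 ≡ 6 (mod 13).
Step 5: correct position 4: c_4 = r_4 − e = 5 − 6 ≡ 12 (mod 13). Hence c = [8, 10, 1, 12, 0].
  Check: interpolating c through the α_i gives m(x) = 4 + 3·x (degree < 2) with m(α_i) = c_i for every i, so c is indeed a codeword.


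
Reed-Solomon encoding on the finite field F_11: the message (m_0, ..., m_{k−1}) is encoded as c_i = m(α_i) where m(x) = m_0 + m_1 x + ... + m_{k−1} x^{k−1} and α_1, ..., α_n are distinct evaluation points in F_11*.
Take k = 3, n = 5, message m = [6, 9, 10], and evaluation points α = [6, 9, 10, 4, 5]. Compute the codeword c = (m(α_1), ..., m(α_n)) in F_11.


c = [2, 6, 7, 4, 4]

Message polynomial: m(x) = 6 + 9·x + 10·x^2 (mod 11).
For each evaluation point α_i, compute m(α_i) mod 11:
  α_1 = 6: Horner steps 10 → 3 → 2, so m(6) = 2.
  α_2 = 9: Horner steps 10 → 0 → 6, so m(9) = 6.
  α_3 = 10: Horner steps 10 → 10 → 7, so m(10) = 7.
  α_4 = 4: Horner steps 10 → 5 → 4, so m(4) = 4.
  α_5 = 5: Horner steps 10 → 4 → 4, so m(5) = 4.
Codeword c = [2, 6, 7, 4, 4] ∈ F_11^5.


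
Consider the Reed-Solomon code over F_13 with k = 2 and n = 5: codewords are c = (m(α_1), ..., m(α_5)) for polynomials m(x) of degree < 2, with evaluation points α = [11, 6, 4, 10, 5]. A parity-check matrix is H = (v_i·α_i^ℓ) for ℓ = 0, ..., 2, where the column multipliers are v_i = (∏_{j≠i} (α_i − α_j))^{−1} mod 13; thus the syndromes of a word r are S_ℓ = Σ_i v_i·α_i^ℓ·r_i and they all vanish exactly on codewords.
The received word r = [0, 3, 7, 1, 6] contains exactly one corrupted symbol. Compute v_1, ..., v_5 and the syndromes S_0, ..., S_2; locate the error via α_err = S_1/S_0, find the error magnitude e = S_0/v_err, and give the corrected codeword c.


S = (11, 1, 6), error at position 2, error magnitude e = 11, c = [0, 5, 7, 1, 6].

Step 1: column multipliers v_i = (∏_{j≠i}(α_i − α_j))^{−1} mod 13.
  i = 1 (α = 11): (11−6)(11−4)(11−10)(11−5) = 5·7·1·6 = 210 ≡ 2, so v_1 = 2^{−1} = 7 (mod 13).
  i = 2 (α = 6): (6−11)(6−4)(6−10)(6−5) = (−5)·2·(−4)·1 = 40 ≡ 1, so v_2 = 1^{−1} = 1 (mod 13).
  i = 3 (α = 4): (4−11)(4−6)(4−10)(4−5) = (−7)·(−2)·(−6)·(−1) = 84 ≡ 6, so v_3 = 6^{−1} = 11 (mod 13).
  i = 4 (α = 10): (10−11)(10−6)(10−4)(10−5) = (−1)·4·6·5 = −120 ≡ 10, so v_4 = 10^{−1} = 4 (mod 13).
  i = 5 (α = 5): (5−11)(5−6)(5−4)(5−10) = (−6)·(−1)·1·(−5) = −30 ≡ 9, so v_5 = 9^{−1} = 3 (mod 13).
  v = [7, 1, 11, 4, 3].
Step 2: syndromes of r = [0, 3, 7, 1, 6] (all sums mod 13).
  S_0 = Σ v_i r_i = 7·0 + 1·3 + 11·7 + 4·1 + 3·6 = 102 ≡ 11.
  S_1 = Σ v_i α_i r_i = 7·11·0 + 1·6·3 + 11·4·7 + 4·10·1 + 3·5·6 = 456 ≡ 1.
  α_i^2 mod 13 = [4, 10, 3, 9, 12].
  S_2 = Σ v_i α_i^2 r_i = 7·4·0 + 1·10·3 + 11·3·7 + 4·9·1 + 3·12·6 = 513 ≡ 6.
  S = (11, 1, 6) ≠ 0, so r is not a codeword (an error is present).
Step 3: locate the error. For a single error e at position i, S_ℓ = v_i·e·α_i^ℓ, so α_err = S_1/S_0.
  S_0^{−1} = 11^{−1} = 6 (mod 13), so α_err = 1·6 = 6 ≡ 6 = α_2. Error position i = 2.
  Consistency check: S_2/S_1 = 6·1 = 6 ≡ 6 = α_err ✓ (single-error assumption holds).
Step 4: error magnitude e = S_0/v_2 = S_0·∏_{j≠2}(α_2 − α_j) = 11·1 = 11 ≡ 11 (mod 13).
Step 5: correct position 2: c_2 = r_2 − e = 3 − 11 ≡ 5 (mod 13). Hence c = [0, 5, 7, 1, 6].
  Check: interpolating c through the α_i gives m(x) = 11 + 12·x (degree < 2) with m(α_i) = c_i for every i, so c is indeed a codeword.


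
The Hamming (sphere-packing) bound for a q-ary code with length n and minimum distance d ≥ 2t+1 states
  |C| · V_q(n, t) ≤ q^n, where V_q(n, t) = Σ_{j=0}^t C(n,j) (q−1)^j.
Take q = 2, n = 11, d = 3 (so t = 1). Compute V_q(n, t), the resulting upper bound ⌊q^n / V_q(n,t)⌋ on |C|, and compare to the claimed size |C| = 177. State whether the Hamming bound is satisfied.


V_q(n, t) = 12, q^n = 2048, Hamming bound = 170, |C| = 177 > bound (violated).

Step 1: Compute V_q(n, t) = Σ_{j=0}^1 C(n, j) (q−1)^j.
  j = 0: C(11,0)·(1)^0 = 1·1 = 1.
  j = 1: C(11,1)·(1)^1 = 11·1 = 11.
  V_q(n, t) = 1 + 11 = 12.
Step 2: q^n = 2^11 = 2048.
Step 3: Hamming bound ⌊q^n / V_q(n,t)⌋ = ⌊2048/12⌋ = 170.
Step 4: Compare |C| = 177 to 170: violated.
The claimed |C| lies above the Hamming bound, so no 2-ary code of length 11 with d ≥ 3 can have 177 codewords.


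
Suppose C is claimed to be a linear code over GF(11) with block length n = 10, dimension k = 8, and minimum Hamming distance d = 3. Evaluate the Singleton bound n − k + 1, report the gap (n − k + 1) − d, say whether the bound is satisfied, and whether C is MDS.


Singleton RHS = n − k + 1 = 3, slack = 0, bound satisfied, MDS.

Singleton bound: d ≤ n − k + 1.
Here n = 10, k = 8, so n − k + 1 = 3.
Given d = 3, check d ≤ 3: YES.
Slack = (n − k + 1) − d = 0.
The code is MDS (slack = 0).
Description: the claimed parameters are [10, 8, 3]_11; such a code would be MDS (meets Singleton bound).


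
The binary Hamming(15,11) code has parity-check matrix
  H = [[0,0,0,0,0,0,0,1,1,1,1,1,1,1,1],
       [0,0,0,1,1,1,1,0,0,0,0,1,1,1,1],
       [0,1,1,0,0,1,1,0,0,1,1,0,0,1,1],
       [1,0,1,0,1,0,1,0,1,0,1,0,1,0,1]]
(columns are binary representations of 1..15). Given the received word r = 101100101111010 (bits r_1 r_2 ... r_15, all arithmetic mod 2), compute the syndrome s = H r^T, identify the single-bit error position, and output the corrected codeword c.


s = (1, 0, 1, 1)^T, error position = 11, corrected codeword c = 101100101101010

Compute s = H r^T mod 2 one row at a time:
  s_1 = 0 + 1 + 1 + 1 + 1 + 0 + 1 + 0 = 5 ≡ 1 (mod 2).
  s_2 = 1 + 0 + 0 + 1 + 1 + 0 + 1 + 0 = 4 ≡ 0 (mod 2).
  s_3 = 0 + 1 + 0 + 1 + 1 + 1 + 1 + 0 = 5 ≡ 1 (mod 2).
  s_4 = 1 + 1 + 0 + 1 + 1 + 1 + 0 + 0 = 5 ≡ 1 (mod 2).
s = (1, 0, 1, 1)^T — this equals column 11 of H (binary 1011), so error is at position 11.
Correct: flip bit 11 of r = 101100101111010 to get c = 101100101101010.


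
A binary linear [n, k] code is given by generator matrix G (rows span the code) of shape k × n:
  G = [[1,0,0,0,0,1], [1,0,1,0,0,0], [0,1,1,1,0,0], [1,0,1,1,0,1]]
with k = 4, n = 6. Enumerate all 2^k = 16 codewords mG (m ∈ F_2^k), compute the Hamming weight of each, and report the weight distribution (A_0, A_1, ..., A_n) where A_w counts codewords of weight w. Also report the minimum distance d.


Weight distribution: A_0 = 1, A_1 = 1, A_2 = 6, A_3 = 6, A_4 = 1, A_5 = 1. Minimum distance d = 1.

Enumerate all 2^4 = 16 messages m ∈ F_2^4.
For each, compute codeword c = mG in F_2^6, then tally its weight.
  m = 0000 → c = 000000, weight = 0.
  m = 1000 → c = 100001, weight = 2.
  m = 0100 → c = 101000, weight = 2.
  m = 1100 → c = 001001, weight = 2.
  m = 0010 → c = 011100, weight = 3.
  m = 1010 → c = 111101, weight = 5.
  m = 0110 → c = 110100, weight = 3.
  m = 1110 → c = 010101, weight = 3.
  m = 0001 → c = 101101, weight = 4.
  m = 1001 → c = 001100, weight = 2.
  m = 0101 → c = 000101, weight = 2.
  m = 1101 → c = 100100, weight = 2.
  m = 0011 → c = 110001, weight = 3.
  m = 1011 → c = 010000, weight = 1.
  m = 0111 → c = 011001, weight = 3.
  m = 1111 → c = 111000, weight = 3.
Tally weights:
  weight 0: 1 codewords.
  weight 1: 1 codewords.
  weight 2: 6 codewords.
  weight 3: 6 codewords.
  weight 4: 1 codewords.
  weight 5: 1 codewords.
Minimum distance d = smallest w > 0 with A_w > 0 = 1.
Sanity: Σ A_w = 16 = 2^4 = 16 ✓.


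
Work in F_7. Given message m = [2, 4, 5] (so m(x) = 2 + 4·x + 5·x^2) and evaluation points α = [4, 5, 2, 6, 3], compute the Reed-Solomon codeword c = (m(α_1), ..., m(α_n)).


c = [0, 0, 2, 3, 3]

Message polynomial: m(x) = 2 + 4·x + 5·x^2 (mod 7).
For each evaluation point α_i, compute m(α_i) mod 7:
  α_1 = 4: Horner steps 5 → 3 → 0, so m(4) = 0.
  α_2 = 5: Horner steps 5 → 1 → 0, so m(5) = 0.
  α_3 = 2: Horner steps 5 → 0 → 2, so m(2) = 2.
  α_4 = 6: Horner steps 5 → 6 → 3, so m(6) = 3.
  α_5 = 3: Horner steps 5 → 5 → 3, so m(3) = 3.
Codeword c = [0, 0, 2, 3, 3] ∈ F_7^5.


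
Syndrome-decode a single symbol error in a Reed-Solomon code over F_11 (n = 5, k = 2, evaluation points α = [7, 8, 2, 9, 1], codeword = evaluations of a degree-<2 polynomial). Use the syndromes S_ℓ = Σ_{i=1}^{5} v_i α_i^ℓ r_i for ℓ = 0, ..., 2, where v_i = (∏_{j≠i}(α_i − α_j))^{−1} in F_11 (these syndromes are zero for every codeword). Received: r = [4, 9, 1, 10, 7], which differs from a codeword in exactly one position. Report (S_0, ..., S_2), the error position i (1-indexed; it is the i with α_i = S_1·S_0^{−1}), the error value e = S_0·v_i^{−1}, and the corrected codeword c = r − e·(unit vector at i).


S = (9, 4, 3), error at position 4, error magnitude e = 7, c = [4, 9, 1, 3, 7].

Step 1: column multipliers v_i = (∏_{j≠i}(α_i − α_j))^{−1} mod 11.
  i = 1 (α = 7): (7−8)(7−2)(7−9)(7−1) = (−1)·5·(−2)·6 = 60 ≡ 5, so v_1 = 5^{−1} = 9 (mod 11).
  i = 2 (α = 8): (8−7)(8−2)(8−9)(8−1) = 1·6·(−1)·7 = −42 ≡ 2, so v_2 = 2^{−1} = 6 (mod 11).
  i = 3 (α = 2): (2−7)(2−8)(2−9)(2−1) = (−5)·(−6)·(−7)·1 = −210 ≡ 10, so v_3 = 10^{−1} = 10 (mod 11).
  i = 4 (α = 9): (9−7)(9−8)(9−2)(9−1) = 2·1·7·8 = 112 ≡ 2, so v_4 = 2^{−1} = 6 (mod 11).
  i = 5 (α = 1): (1−7)(1−8)(1−2)(1−9) = (−6)·(−7)·(−1)·(−8) = 336 ≡ 6, so v_5 = 6^{−1} = 2 (mod 11).
  v = [9, 6, 10, 6, 2].
Step 2: syndromes of r = [4, 9, 1, 10, 7] (all sums mod 11).
  S_0 = Σ v_i r_i = 9·4 + 6·9 + 10·1 + 6·10 + 2·7 = 174 ≡ 9.
  S_1 = Σ v_i α_i r_i = 9·7·4 + 6·8·9 + 10·2·1 + 6·9·10 + 2·1·7 = 1258 ≡ 4.
  α_i^2 mod 11 = [5, 9, 4, 4, 1].
  S_2 = Σ v_i α_i^2 r_i = 9·5·4 + 6·9·9 + 10·4·1 + 6·4·10 + 2·1·7 = 960 ≡ 3.
  S = (9, 4, 3) ≠ 0, so r is not a codeword (an error is present).
Step 3: locate the error. For a single error e at position i, S_ℓ = v_i·e·α_i^ℓ, so α_err = S_1/S_0.
  S_0^{−1} = 9^{−1} = 5 (mod 11), so α_err = 4·5 = 20 ≡ 9 = α_4. Error position i = 4.
  Consistency check: S_2/S_1 = 3·3 = 9 ≡ 9 = α_err ✓ (single-error assumption holds).
Step 4: error magnitude e = S_0/v_4 = S_0·∏_{j≠4}(α_4 − α_j) = 9·2 = 18 ≡ 7 (mod 11).
Step 5: correct position 4: c_4 = r_4 − e = 10 − 7 ≡ 3 (mod 11). Hence c = [4, 9, 1, 3, 7].
  Check: interpolating c through the α_i gives m(x) = 2 + 5·x (degree < 2) with m(α_i) = c_i for every i, so c is indeed a codeword.


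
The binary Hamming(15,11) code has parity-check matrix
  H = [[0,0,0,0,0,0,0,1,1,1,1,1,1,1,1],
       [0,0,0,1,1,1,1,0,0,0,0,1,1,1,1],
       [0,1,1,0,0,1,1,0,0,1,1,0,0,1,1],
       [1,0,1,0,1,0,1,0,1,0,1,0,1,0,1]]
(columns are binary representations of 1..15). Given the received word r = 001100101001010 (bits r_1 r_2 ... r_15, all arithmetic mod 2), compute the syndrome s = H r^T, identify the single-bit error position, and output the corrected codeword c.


s = (1, 0, 1, 1)^T, error position = 11, corrected codeword c = 001100101011010

Compute s = H r^T mod 2 one row at a time:
  s_1 = 0 + 1 + 0 + 0 + 1 + 0 + 1 + 0 = 3 ≡ 1 (mod 2).
  s_2 = 1 + 0 + 0 + 1 + 1 + 0 + 1 + 0 = 4 ≡ 0 (mod 2).
  s_3 = 0 + 1 + 0 + 1 + 0 + 0 + 1 + 0 = 3 ≡ 1 (mod 2).
  s_4 = 0 + 1 + 0 + 1 + 1 + 0 + 0 + 0 = 3 ≡ 1 (mod 2).
s = (1, 0, 1, 1)^T — this equals column 11 of H (binary 1011), so error is at position 11.
Correct: flip bit 11 of r = 001100101001010 to get c = 001100101011010.


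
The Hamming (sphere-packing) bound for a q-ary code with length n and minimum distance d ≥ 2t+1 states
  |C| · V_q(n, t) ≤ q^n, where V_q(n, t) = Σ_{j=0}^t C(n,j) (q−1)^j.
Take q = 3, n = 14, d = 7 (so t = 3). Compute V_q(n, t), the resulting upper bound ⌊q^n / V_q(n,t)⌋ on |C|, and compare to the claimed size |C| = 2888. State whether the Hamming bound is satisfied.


V_q(n, t) = 3305, q^n = 4782969, Hamming bound = 1447, |C| = 2888 > bound (violated).

Step 1: Compute V_q(n, t) = Σ_{j=0}^3 C(n, j) (q−1)^j.
  j = 0: C(14,0)·(2)^0 = 1·1 = 1.
  j = 1: C(14,1)·(2)^1 = 14·2 = 28.
  j = 2: C(14,2)·(2)^2 = 91·4 = 364.
  j = 3: C(14,3)·(2)^3 = 364·8 = 2912.
  V_q(n, t) = 1 + 28 + 364 + 2912 = 3305.
Step 2: q^n = 3^14 = 4782969.
Step 3: Hamming bound ⌊q^n / V_q(n,t)⌋ = ⌊4782969/3305⌋ = 1447.
Step 4: Compare |C| = 2888 to 1447: violated.
The claimed |C| lies above the Hamming bound, so no 3-ary code of length 14 with d ≥ 7 can have 2888 codewords.


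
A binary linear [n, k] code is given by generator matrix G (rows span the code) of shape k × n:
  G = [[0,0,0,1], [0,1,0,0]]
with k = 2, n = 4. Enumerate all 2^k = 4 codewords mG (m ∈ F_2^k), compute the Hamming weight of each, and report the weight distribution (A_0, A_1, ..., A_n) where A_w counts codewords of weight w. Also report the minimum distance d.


Weight distribution: A_0 = 1, A_1 = 2, A_2 = 1. Minimum distance d = 1.

Enumerate all 2^2 = 4 messages m ∈ F_2^2.
For each, compute codeword c = mG in F_2^4, then tally its weight.
  m = 00 → c = 0000, weight = 0.
  m = 10 → c = 0001, weight = 1.
  m = 01 → c = 0100, weight = 1.
  m = 11 → c = 0101, weight = 2.
Tally weights:
  weight 0: 1 codewords.
  weight 1: 2 codewords.
  weight 2: 1 codewords.
Minimum distance d = smallest w > 0 with A_w > 0 = 1.
Sanity: Σ A_w = 4 = 2^2 = 4 ✓.


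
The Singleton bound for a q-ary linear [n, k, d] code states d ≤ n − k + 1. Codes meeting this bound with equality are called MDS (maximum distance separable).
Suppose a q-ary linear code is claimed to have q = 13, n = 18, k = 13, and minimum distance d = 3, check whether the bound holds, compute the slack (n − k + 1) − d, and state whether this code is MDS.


Singleton RHS = n − k + 1 = 6, slack = 3, bound satisfied, not MDS.

Singleton bound: d ≤ n − k + 1.
Here n = 18, k = 13, so n − k + 1 = 6.
Given d = 3, check d ≤ 6: YES.
Slack = (n − k + 1) − d = 3.
The code is NOT MDS (slack = 3 > 0).
Description: the claimed parameters are [18, 13, 3]_13; such a code would be non-MDS.


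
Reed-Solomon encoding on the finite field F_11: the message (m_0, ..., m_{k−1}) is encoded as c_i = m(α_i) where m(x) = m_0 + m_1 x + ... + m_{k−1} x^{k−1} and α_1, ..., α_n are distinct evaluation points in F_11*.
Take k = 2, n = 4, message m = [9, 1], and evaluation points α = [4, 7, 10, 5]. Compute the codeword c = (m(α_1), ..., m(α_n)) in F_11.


c = [2, 5, 8, 3]

Message polynomial: m(x) = 9 + 1·x (mod 11).
For each evaluation point α_i, compute m(α_i) mod 11:
  α_1 = 4: Horner steps 1 → 2, so m(4) = 2.
  α_2 = 7: Horner steps 1 → 5, so m(7) = 5.
  α_3 = 10: Horner steps 1 → 8, so m(10) = 8.
  α_4 = 5: Horner steps 1 → 3, so m(5) = 3.
Codeword c = [2, 5, 8, 3] ∈ F_11^4.


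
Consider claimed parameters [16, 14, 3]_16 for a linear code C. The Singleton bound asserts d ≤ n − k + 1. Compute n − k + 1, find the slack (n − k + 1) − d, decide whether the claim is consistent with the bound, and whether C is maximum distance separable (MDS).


Singleton RHS = n − k + 1 = 3, slack = 0, bound satisfied, MDS.

Singleton bound: d ≤ n − k + 1.
Here n = 16, k = 14, so n − k + 1 = 3.
Given d = 3, check d ≤ 3: YES.
Slack = (n − k + 1) − d = 0.
The code is MDS (slack = 0).
Description: the claimed parameters are [16, 14, 3]_16; such a code would be MDS (meets Singleton bound).


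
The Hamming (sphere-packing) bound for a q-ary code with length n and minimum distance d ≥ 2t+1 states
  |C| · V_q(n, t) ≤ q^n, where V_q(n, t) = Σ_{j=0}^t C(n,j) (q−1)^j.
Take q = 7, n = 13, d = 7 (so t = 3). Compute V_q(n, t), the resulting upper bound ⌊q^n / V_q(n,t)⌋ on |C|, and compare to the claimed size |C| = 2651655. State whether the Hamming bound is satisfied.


V_q(n, t) = 64663, q^n = 96889010407, Hamming bound = 1498368, |C| = 2651655 > bound (violated).

Step 1: Compute V_q(n, t) = Σ_{j=0}^3 C(n, j) (q−1)^j.
  j = 0: C(13,0)·(6)^0 = 1·1 = 1.
  j = 1: C(13,1)·(6)^1 = 13·6 = 78.
  j = 2: C(13,2)·(6)^2 = 78·36 = 2808.
  j = 3: C(13,3)·(6)^3 = 286·216 = 61776.
  V_q(n, t) = 1 + 78 + 2808 + 61776 = 64663.
Step 2: q^n = 7^13 = 96889010407.
Step 3: Hamming bound ⌊q^n / V_q(n,t)⌋ = ⌊96889010407/64663⌋ = 1498368.
Step 4: Compare |C| = 2651655 to 1498368: violated.
The claimed |C| lies above the Hamming bound, so no 7-ary code of length 13 with d ≥ 7 can have 2651655 codewords.


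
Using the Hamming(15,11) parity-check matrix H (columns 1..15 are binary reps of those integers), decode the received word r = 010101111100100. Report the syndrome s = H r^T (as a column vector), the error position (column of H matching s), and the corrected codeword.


s = (0, 0, 0, 1)^T, error position = 1, corrected codeword c = 110101111100100

Compute s = H r^T mod 2 one row at a time:
  s_1 = 1 + 1 + 1 + 0 + 0 + 1 + 0 + 0 = 4 ≡ 0 (mod 2).
  s_2 = 1 + 0 + 1 + 1 + 0 + 1 + 0 + 0 = 4 ≡ 0 (mod 2).
  s_3 = 1 + 0 + 1 + 1 + 1 + 0 + 0 + 0 = 4 ≡ 0 (mod 2).
  s_4 = 0 + 0 + 0 + 1 + 1 + 0 + 1 + 0 = 3 ≡ 1 (mod 2).
s = (0, 0, 0, 1)^T — this equals column 1 of H (binary 0001), so error is at position 1.
Correct: flip bit 1 of r = 010101111100100 to get c = 110101111100100.


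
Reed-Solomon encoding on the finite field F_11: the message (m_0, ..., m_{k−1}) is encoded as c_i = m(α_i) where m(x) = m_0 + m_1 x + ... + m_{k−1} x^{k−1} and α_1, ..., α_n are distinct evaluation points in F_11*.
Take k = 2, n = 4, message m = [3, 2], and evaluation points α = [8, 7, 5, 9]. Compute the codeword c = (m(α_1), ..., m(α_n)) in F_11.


c = [8, 6, 2, 10]

Message polynomial: m(x) = 3 + 2·x (mod 11).
For each evaluation point α_i, compute m(α_i) mod 11:
  α_1 = 8: Horner steps 2 → 8, so m(8) = 8.
  α_2 = 7: Horner steps 2 → 6, so m(7) = 6.
  α_3 = 5: Horner steps 2 → 2, so m(5) = 2.
  α_4 = 9: Horner steps 2 → 10, so m(9) = 10.
Codeword c = [8, 6, 2, 10] ∈ F_11^4.


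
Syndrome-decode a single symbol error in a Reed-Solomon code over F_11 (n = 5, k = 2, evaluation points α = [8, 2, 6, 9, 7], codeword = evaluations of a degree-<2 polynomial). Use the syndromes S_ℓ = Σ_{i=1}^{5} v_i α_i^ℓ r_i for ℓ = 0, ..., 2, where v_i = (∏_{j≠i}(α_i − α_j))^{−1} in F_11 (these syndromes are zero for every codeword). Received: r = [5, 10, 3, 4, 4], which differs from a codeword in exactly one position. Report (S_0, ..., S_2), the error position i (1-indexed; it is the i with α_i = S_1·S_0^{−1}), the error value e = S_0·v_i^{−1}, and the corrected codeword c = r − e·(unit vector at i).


S = (1, 9, 4), error at position 4, error magnitude e = 9, c = [5, 10, 3, 6, 4].

Step 1: column multipliers v_i = (∏_{j≠i}(α_i − α_j))^{−1} mod 11.
  i = 1 (α = 8): (8−2)(8−6)(8−9)(8−7) = 6·2·(−1)·1 = −12 ≡ 10, so v_1 = 10^{−1} = 10 (mod 11).
  i = 2 (α = 2): (2−8)(2−6)(2−9)(2−7) = (−6)·(−4)·(−7)·(−5) = 840 ≡ 4, so v_2 = 4^{−1} = 3 (mod 11).
  i = 3 (α = 6): (6−8)(6−2)(6−9)(6−7) = (−2)·4·(−3)·(−1) = −24 ≡ 9, so v_3 = 9^{−1} = 5 (mod 11).
  i = 4 (α = 9): (9−8)(9−2)(9−6)(9−7) = 1·7·3·2 = 42 ≡ 9, so v_4 = 9^{−1} = 5 (mod 11).
  i = 5 (α = 7): (7−8)(7−2)(7−6)(7−9) = (−1)·5·1·(−2) = 10 ≡ 10, so v_5 = 10^{−1} = 10 (mod 11).
  v = [10, 3, 5, 5, 10].
Step 2: syndromes of r = [5, 10, 3, 4, 4] (all sums mod 11).
  S_0 = Σ v_i r_i = 10·5 + 3·10 + 5·3 + 5·4 + 10·4 = 155 ≡ 1.
  S_1 = Σ v_i α_i r_i = 10·8·5 + 3·2·10 + 5·6·3 + 5·9·4 + 10·7·4 = 1010 ≡ 9.
  α_i^2 mod 11 = [9, 4, 3, 4, 5].
  S_2 = Σ v_i α_i^2 r_i = 10·9·5 + 3·4·10 + 5·3·3 + 5·4·4 + 10·5·4 = 895 ≡ 4.
  S = (1, 9, 4) ≠ 0, so r is not a codeword (an error is present).
Step 3: locate the error. For a single error e at position i, S_ℓ = v_i·e·α_i^ℓ, so α_err = S_1/S_0.
  S_0^{−1} = 1^{−1} = 1 (mod 11), so α_err = 9·1 = 9 ≡ 9 = α_4. Error position i = 4.
  Consistency check: S_2/S_1 = 4·5 = 20 ≡ 9 = α_err ✓ (single-error assumption holds).
Step 4: error magnitude e = S_0/v_4 = S_0·∏_{j≠4}(α_4 − α_j) = 1·9 = 9 ≡ 9 (mod 11).
Step 5: correct position 4: c_4 = r_4 − e = 4 − 9 ≡ 6 (mod 11). Hence c = [5, 10, 3, 6, 4].
  Check: interpolating c through the α_i gives m(x) = 8 + 1·x (degree < 2) with m(α_i) = c_i for every i, so c is indeed a codeword.


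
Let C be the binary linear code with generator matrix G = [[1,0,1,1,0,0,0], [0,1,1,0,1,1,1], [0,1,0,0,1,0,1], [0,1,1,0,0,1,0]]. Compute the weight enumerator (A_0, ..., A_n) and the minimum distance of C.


Weight distribution: A_0 = 1, A_1 = 1, A_2 = 2, A_3 = 4, A_4 = 3, A_5 = 3, A_6 = 2. Minimum distance d = 1.

Enumerate all 2^4 = 16 messages m ∈ F_2^4.
For each, compute codeword c = mG in F_2^7, then tally its weight.
  m = 0000 → c = 0000000, weight = 0.
  m = 1000 → c = 1011000, weight = 3.
  m = 0100 → c = 0110111, weight = 5.
  m = 1100 → c = 1101111, weight = 6.
  m = 0010 → c = 0100101, weight = 3.
  m = 1010 → c = 1111101, weight = 6.
  m = 0110 → c = 0010010, weight = 2.
  m = 1110 → c = 1001010, weight = 3.
  m = 0001 → c = 0110010, weight = 3.
  m = 1001 → c = 1101010, weight = 4.
  m = 0101 → c = 0000101, weight = 2.
  m = 1101 → c = 1011101, weight = 5.
  m = 0011 → c = 0010111, weight = 4.
  m = 1011 → c = 1001111, weight = 5.
  m = 0111 → c = 0100000, weight = 1.
  m = 1111 → c = 1111000, weight = 4.
Tally weights:
  weight 0: 1 codewords.
  weight 1: 1 codewords.
  weight 2: 2 codewords.
  weight 3: 4 codewords.
  weight 4: 3 codewords.
  weight 5: 3 codewords.
  weight 6: 2 codewords.
Minimum distance d = smallest w > 0 with A_w > 0 = 1.
Sanity: Σ A_w = 16 = 2^4 = 16 ✓.


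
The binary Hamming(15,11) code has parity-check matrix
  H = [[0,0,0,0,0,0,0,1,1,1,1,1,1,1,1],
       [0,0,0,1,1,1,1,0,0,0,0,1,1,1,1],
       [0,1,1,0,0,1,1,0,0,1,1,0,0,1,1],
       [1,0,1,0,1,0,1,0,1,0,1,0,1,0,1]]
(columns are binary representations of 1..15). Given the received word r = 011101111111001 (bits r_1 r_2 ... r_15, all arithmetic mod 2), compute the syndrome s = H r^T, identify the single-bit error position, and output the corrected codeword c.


s = (0, 1, 1, 1)^T, error position = 7, corrected codeword c = 011101011111001

Compute s = H r^T mod 2 one row at a time:
  s_1 = 1 + 1 + 1 + 1 + 1 + 0 + 0 + 1 = 6 ≡ 0 (mod 2).
  s_2 = 1 + 0 + 1 + 1 + 1 + 0 + 0 + 1 = 5 ≡ 1 (mod 2).
  s_3 = 1 + 1 + 1 + 1 + 1 + 1 + 0 + 1 = 7 ≡ 1 (mod 2).
  s_4 = 0 + 1 + 0 + 1 + 1 + 1 + 0 + 1 = 5 ≡ 1 (mod 2).
s = (0, 1, 1, 1)^T — this equals column 7 of H (binary 0111), so error is at position 7.
Correct: flip bit 7 of r = 011101111111001 to get c = 011101011111001.


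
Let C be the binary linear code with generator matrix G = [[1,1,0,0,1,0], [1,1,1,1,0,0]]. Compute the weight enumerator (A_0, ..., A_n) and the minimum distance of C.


Weight distribution: A_0 = 1, A_3 = 2, A_4 = 1. Minimum distance d = 3.

Enumerate all 2^2 = 4 messages m ∈ F_2^2.
For each, compute codeword c = mG in F_2^6, then tally its weight.
  m = 00 → c = 000000, weight = 0.
  m = 10 → c = 110010, weight = 3.
  m = 01 → c = 111100, weight = 4.
  m = 11 → c = 001110, weight = 3.
Tally weights:
  weight 0: 1 codewords.
  weight 3: 2 codewords.
  weight 4: 1 codewords.
Minimum distance d = smallest w > 0 with A_w > 0 = 3.
Sanity: Σ A_w = 4 = 2^2 = 4 ✓.


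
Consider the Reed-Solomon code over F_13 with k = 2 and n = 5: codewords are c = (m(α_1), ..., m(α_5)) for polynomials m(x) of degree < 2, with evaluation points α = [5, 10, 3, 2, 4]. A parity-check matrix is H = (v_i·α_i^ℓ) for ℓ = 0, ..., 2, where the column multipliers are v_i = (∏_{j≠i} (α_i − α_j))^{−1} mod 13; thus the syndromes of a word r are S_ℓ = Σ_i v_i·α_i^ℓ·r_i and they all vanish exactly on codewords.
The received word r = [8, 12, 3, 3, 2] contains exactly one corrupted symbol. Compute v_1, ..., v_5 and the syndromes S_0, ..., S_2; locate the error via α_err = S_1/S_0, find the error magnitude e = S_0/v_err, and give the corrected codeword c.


S = (6, 5, 2), error at position 3, error magnitude e = 7, c = [8, 12, 9, 3, 2].

Step 1: column multipliers v_i = (∏_{j≠i}(α_i − α_j))^{−1} mod 13.
  i = 1 (α = 5): (5−10)(5−3)(5−2)(5−4) = (−5)·2·3·1 = −30 ≡ 9, so v_1 = 9^{−1} = 3 (mod 13).
  i = 2 (α = 10): (10−5)(10−3)(10−2)(10−4) = 5·7·8·6 = 1680 ≡ 3, so v_2 = 3^{−1} = 9 (mod 13).
  i = 3 (α = 3): (3−5)(3−10)(3−2)(3−4) = (−2)·(−7)·1·(−1) = −14 ≡ 12, so v_3 = 12^{−1} = 12 (mod 13).
  i = 4 (α = 2): (2−5)(2−10)(2−3)(2−4) = (−3)·(−8)·(−1)·(−2) = 48 ≡ 9, so v_4 = 9^{−1} = 3 (mod 13).
  i = 5 (α = 4): (4−5)(4−10)(4−3)(4−2) = (−1)·(−6)·1·2 = 12 ≡ 12, so v_5 = 12^{−1} = 12 (mod 13).
  v = [3, 9, 12, 3, 12].
Step 2: syndromes of r = [8, 12, 3, 3, 2] (all sums mod 13).
  S_0 = Σ v_i r_i = 3·8 + 9·12 + 12·3 + 3·3 + 12·2 = 201 ≡ 6.
  S_1 = Σ v_i α_i r_i = 3·5·8 + 9·10·12 + 12·3·3 + 3·2·3 + 12·4·2 = 1422 ≡ 5.
  α_i^2 mod 13 = [12, 9, 9, 4, 3].
  S_2 = Σ v_i α_i^2 r_i = 3·12·8 + 9·9·12 + 12·9·3 + 3·4·3 + 12·3·2 = 1692 ≡ 2.
  S = (6, 5, 2) ≠ 0, so r is not a codeword (an error is present).
Step 3: locate the error. For a single error e at position i, S_ℓ = v_i·e·α_i^ℓ, so α_err = S_1/S_0.
  S_0^{−1} = 6^{−1} = 11 (mod 13), so α_err = 5·11 = 55 ≡ 3 = α_3. Error position i = 3.
  Consistency check: S_2/S_1 = 2·8 = 16 ≡ 3 = α_err ✓ (single-error assumption holds).
Step 4: error magnitude e = S_0/v_3 = S_0·∏_{j≠3}(α_3 − α_j) = 6·12 = 72 ≡ 7 (mod 13).
Step 5: correct position 3: c_3 = r_3 − e = 3 − 7 ≡ 9 (mod 13). Hence c = [8, 12, 9, 3, 2].
  Check: interpolating c through the α_i gives m(x) = 4 + 6·x (degree < 2) with m(α_i) = c_i for every i, so c is indeed a codeword.


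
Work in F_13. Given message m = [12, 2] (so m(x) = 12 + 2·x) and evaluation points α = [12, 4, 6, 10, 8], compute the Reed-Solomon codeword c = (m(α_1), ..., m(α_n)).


c = [10, 7, 11, 6, 2]

Message polynomial: m(x) = 12 + 2·x (mod 13).
For each evaluation point α_i, compute m(α_i) mod 13:
  α_1 = 12: Horner steps 2 → 10, so m(12) = 10.
  α_2 = 4: Horner steps 2 → 7, so m(4) = 7.
  α_3 = 6: Horner steps 2 → 11, so m(6) = 11.
  α_4 = 10: Horner steps 2 → 6, so m(10) = 6.
  α_5 = 8: Horner steps 2 → 2, so m(8) = 2.
Codeword c = [10, 7, 11, 6, 2] ∈ F_13^5.


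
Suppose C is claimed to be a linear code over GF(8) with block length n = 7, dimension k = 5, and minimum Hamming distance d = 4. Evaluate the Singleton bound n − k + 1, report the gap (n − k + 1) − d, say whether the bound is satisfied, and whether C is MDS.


Singleton RHS = n − k + 1 = 3, slack = -1, bound violated (no such code; not MDS).

Singleton bound: d ≤ n − k + 1.
Here n = 7, k = 5, so n − k + 1 = 3.
Given d = 4, check d ≤ 3: NO.
Slack = (n − k + 1) − d = -1.
The slack is negative: d = 4 exceeds n − k + 1 = 3 by 1, so the Singleton bound is violated and no linear [7, 5, 4]_8 code can exist. In particular it is not MDS (MDS requires d = n − k + 1 exactly).
Description: the claimed parameters are [7, 5, 4]_8; such a code would be impossible (violates the Singleton bound).


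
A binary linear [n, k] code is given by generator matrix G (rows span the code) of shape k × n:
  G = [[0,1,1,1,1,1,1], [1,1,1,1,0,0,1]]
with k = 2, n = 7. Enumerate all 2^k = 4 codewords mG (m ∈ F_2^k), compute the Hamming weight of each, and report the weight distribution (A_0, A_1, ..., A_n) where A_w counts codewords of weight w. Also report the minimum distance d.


Weight distribution: A_0 = 1, A_3 = 1, A_5 = 1, A_6 = 1. Minimum distance d = 3.

Enumerate all 2^2 = 4 messages m ∈ F_2^2.
For each, compute codeword c = mG in F_2^7, then tally its weight.
  m = 00 → c = 0000000, weight = 0.
  m = 10 → c = 0111111, weight = 6.
  m = 01 → c = 1111001, weight = 5.
  m = 11 → c = 1000110, weight = 3.
Tally weights:
  weight 0: 1 codewords.
  weight 3: 1 codewords.
  weight 5: 1 codewords.
  weight 6: 1 codewords.
Minimum distance d = smallest w > 0 with A_w > 0 = 3.
Sanity: Σ A_w = 4 = 2^2 = 4 ✓.


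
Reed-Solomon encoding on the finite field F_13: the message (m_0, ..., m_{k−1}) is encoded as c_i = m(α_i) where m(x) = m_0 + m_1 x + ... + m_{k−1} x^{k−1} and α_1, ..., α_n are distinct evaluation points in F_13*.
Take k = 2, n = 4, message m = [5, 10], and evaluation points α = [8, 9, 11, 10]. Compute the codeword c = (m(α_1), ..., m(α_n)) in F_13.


c = [7, 4, 11, 1]

Message polynomial: m(x) = 5 + 10·x (mod 13).
For each evaluation point α_i, compute m(α_i) mod 13:
  α_1 = 8: Horner steps 10 → 7, so m(8) = 7.
  α_2 = 9: Horner steps 10 → 4, so m(9) = 4.
  α_3 = 11: Horner steps 10 → 11, so m(11) = 11.
  α_4 = 10: Horner steps 10 → 1, so m(10) = 1.
Codeword c = [7, 4, 11, 1] ∈ F_13^4.


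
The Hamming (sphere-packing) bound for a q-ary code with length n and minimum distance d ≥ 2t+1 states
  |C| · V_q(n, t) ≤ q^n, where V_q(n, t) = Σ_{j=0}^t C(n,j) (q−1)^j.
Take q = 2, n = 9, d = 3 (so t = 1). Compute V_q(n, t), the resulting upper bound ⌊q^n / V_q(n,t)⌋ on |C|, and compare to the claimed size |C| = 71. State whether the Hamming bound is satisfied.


V_q(n, t) = 10, q^n = 512, Hamming bound = 51, |C| = 71 > bound (violated).

Step 1: Compute V_q(n, t) = Σ_{j=0}^1 C(n, j) (q−1)^j.
  j = 0: C(9,0)·(1)^0 = 1·1 = 1.
  j = 1: C(9,1)·(1)^1 = 9·1 = 9.
  V_q(n, t) = 1 + 9 = 10.
Step 2: q^n = 2^9 = 512.
Step 3: Hamming bound ⌊q^n / V_q(n,t)⌋ = ⌊512/10⌋ = 51.
Step 4: Compare |C| = 71 to 51: violated.
The claimed |C| lies above the Hamming bound, so no 2-ary code of length 9 with d ≥ 3 can have 71 codewords.


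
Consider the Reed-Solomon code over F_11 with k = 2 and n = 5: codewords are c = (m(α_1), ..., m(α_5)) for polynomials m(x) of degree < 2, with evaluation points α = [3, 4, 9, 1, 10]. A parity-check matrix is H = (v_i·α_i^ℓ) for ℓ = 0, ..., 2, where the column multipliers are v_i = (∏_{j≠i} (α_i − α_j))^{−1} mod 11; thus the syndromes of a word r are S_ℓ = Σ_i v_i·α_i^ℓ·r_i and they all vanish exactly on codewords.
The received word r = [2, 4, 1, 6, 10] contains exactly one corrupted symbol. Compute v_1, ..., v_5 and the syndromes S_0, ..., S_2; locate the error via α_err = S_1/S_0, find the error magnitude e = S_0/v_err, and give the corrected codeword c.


S = (2, 8, 10), error at position 2, error magnitude e = 4, c = [2, 0, 1, 6, 10].

Step 1: column multipliers v_i = (∏_{j≠i}(α_i − α_j))^{−1} mod 11.
  i = 1 (α = 3): (3−4)(3−9)(3−1)(3−10) = (−1)·(−6)·2·(−7) = −84 ≡ 4, so v_1 = 4^{−1} = 3 (mod 11).
  i = 2 (α = 4): (4−3)(4−9)(4−1)(4−10) = 1·(−5)·3·(−6) = 90 ≡ 2, so v_2 = 2^{−1} = 6 (mod 11).
  i = 3 (α = 9): (9−3)(9−4)(9−1)(9−10) = 6·5·8·(−1) = −240 ≡ 2, so v_3 = 2^{−1} = 6 (mod 11).
  i = 4 (α = 1): (1−3)(1−4)(1−9)(1−10) = (−2)·(−3)·(−8)·(−9) = 432 ≡ 3, so v_4 = 3^{−1} = 4 (mod 11).
  i = 5 (α = 10): (10−3)(10−4)(10−9)(10−1) = 7·6·1·9 = 378 ≡ 4, so v_5 = 4^{−1} = 3 (mod 11).
  v = [3, 6, 6, 4, 3].
Step 2: syndromes of r = [2, 4, 1, 6, 10] (all sums mod 11).
  S_0 = Σ v_i r_i = 3·2 + 6·4 + 6·1 + 4·6 + 3·10 = 90 ≡ 2.
  S_1 = Σ v_i α_i r_i = 3·3·2 + 6·4·4 + 6·9·1 + 4·1·6 + 3·10·10 = 492 ≡ 8.
  α_i^2 mod 11 = [9, 5, 4, 1, 1].
  S_2 = Σ v_i α_i^2 r_i = 3·9·2 + 6·5·4 + 6·4·1 + 4·1·6 + 3·1·10 = 252 ≡ 10.
  S = (2, 8, 10) ≠ 0, so r is not a codeword (an error is present).
Step 3: locate the error. For a single error e at position i, S_ℓ = v_i·e·α_i^ℓ, so α_err = S_1/S_0.
  S_0^{−1} = 2^{−1} = 6 (mod 11), so α_err = 8·6 = 48 ≡ 4 = α_2. Error position i = 2.
  Consistency check: S_2/S_1 = 10·7 = 70 ≡ 4 = α_err ✓ (single-error assumption holds).
Step 4: error magnitude e = S_0/v_2 = S_0·∏_{j≠2}(α_2 − α_j) = 2·2 = 4 ≡ 4 (mod 11).
Step 5: correct position 2: c_2 = r_2 − e = 4 − 4 ≡ 0 (mod 11). Hence c = [2, 0, 1, 6, 10].
  Check: interpolating c through the α_i gives m(x) = 8 + 9·x (degree < 2) with m(α_i) = c_i for every i, so c is indeed a codeword.


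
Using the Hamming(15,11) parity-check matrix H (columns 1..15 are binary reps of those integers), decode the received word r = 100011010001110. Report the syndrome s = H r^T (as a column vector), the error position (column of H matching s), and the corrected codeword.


s = (0, 1, 0, 1)^T, error position = 5, corrected codeword c = 100001010001110

Compute s = H r^T mod 2 one row at a time:
  s_1 = 1 + 0 + 0 + 0 + 1 + 1 + 1 + 0 = 4 ≡ 0 (mod 2).
  s_2 = 0 + 1 + 1 + 0 + 1 + 1 + 1 + 0 = 5 ≡ 1 (mod 2).
  s_3 = 0 + 0 + 1 + 0 + 0 + 0 + 1 + 0 = 2 ≡ 0 (mod 2).
  s_4 = 1 + 0 + 1 + 0 + 0 + 0 + 1 + 0 = 3 ≡ 1 (mod 2).
s = (0, 1, 0, 1)^T — this equals column 5 of H (binary 0101), so error is at position 5.
Correct: flip bit 5 of r = 100011010001110 to get c = 100001010001110.


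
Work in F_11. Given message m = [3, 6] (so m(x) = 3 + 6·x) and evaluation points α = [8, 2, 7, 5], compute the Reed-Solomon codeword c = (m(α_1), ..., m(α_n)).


c = [7, 4, 1, 0]

Message polynomial: m(x) = 3 + 6·x (mod 11).
For each evaluation point α_i, compute m(α_i) mod 11:
  α_1 = 8: Horner steps 6 → 7, so m(8) = 7.
  α_2 = 2: Horner steps 6 → 4, so m(2) = 4.
  α_3 = 7: Horner steps 6 → 1, so m(7) = 1.
  α_4 = 5: Horner steps 6 → 0, so m(5) = 0.
Codeword c = [7, 4, 1, 0] ∈ F_11^4.


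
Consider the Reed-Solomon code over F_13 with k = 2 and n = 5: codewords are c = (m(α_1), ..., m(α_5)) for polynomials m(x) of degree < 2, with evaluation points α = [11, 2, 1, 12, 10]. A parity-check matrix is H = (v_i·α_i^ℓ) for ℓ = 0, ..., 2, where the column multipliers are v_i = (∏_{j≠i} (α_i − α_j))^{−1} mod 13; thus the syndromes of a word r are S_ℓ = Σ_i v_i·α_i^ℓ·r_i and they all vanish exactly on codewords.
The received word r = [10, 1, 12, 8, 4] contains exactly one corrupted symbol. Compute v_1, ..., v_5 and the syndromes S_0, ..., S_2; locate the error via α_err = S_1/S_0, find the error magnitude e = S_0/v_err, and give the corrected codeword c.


S = (4, 5, 3), error at position 1, error magnitude e = 4, c = [6, 1, 12, 8, 4].

Step 1: column multipliers v_i = (∏_{j≠i}(α_i − α_j))^{−1} mod 13.
  i = 1 (α = 11): (11−2)(11−1)(11−12)(11−10) = 9·10·(−1)·1 = −90 ≡ 1, so v_1 = 1^{−1} = 1 (mod 13).
  i = 2 (α = 2): (2−11)(2−1)(2−12)(2−10) = (−9)·1·(−10)·(−8) = −720 ≡ 8, so v_2 = 8^{−1} = 5 (mod 13).
  i = 3 (α = 1): (1−11)(1−2)(1−12)(1−10) = (−10)·(−1)·(−11)·(−9) = 990 ≡ 2, so v_3 = 2^{−1} = 7 (mod 13).
  i = 4 (α = 12): (12−11)(12−2)(12−1)(12−10) = 1·10·11·2 = 220 ≡ 12, so v_4 = 12^{−1} = 12 (mod 13).
  i = 5 (α = 10): (10−11)(10−2)(10−1)(10−12) = (−1)·8·9·(−2) = 144 ≡ 1, so v_5 = 1^{−1} = 1 (mod 13).
  v = [1, 5, 7, 12, 1].
Step 2: syndromes of r = [10, 1, 12, 8, 4] (all sums mod 13).
  S_0 = Σ v_i r_i = 1·10 + 5·1 + 7·12 + 12·8 + 1·4 = 199 ≡ 4.
  S_1 = Σ v_i α_i r_i = 1·11·10 + 5·2·1 + 7·1·12 + 12·12·8 + 1·10·4 = 1396 ≡ 5.
  α_i^2 mod 13 = [4, 4, 1, 1, 9].
  S_2 = Σ v_i α_i^2 r_i = 1·4·10 + 5·4·1 + 7·1·12 + 12·1·8 + 1·9·4 = 276 ≡ 3.
  S = (4, 5, 3) ≠ 0, so r is not a codeword (an error is present).
Step 3: locate the error. For a single error e at position i, S_ℓ = v_i·e·α_i^ℓ, so α_err = S_1/S_0.
  S_0^{−1} = 4^{−1} = 10 (mod 13), so α_err = 5·10 = 50 ≡ 11 = α_1. Error position i = 1.
  Consistency check: S_2/S_1 = 3·8 = 24 ≡ 11 = α_err ✓ (single-error assumption holds).
Step 4: error magnitude e = S_0/v_1 = S_0·∏_{j≠1}(α_1 − α_j) = 4·1 = 4 ≡ 4 (mod 13).
Step 5: correct position 1: c_1 = r_1 − e = 10 − 4 ≡ 6 (mod 13). Hence c = [6, 1, 12, 8, 4].
  Check: interpolating c through the α_i gives m(x) = 10 + 2·x (degree < 2) with m(α_i) = c_i for every i, so c is indeed a codeword.


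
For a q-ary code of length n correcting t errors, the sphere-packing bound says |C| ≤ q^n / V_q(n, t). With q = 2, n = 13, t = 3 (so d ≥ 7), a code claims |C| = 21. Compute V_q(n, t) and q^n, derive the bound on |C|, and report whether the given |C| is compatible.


V_q(n, t) = 378, q^n = 8192, Hamming bound = 21, |C| = 21 ≤ bound (satisfied).

Step 1: Compute V_q(n, t) = Σ_{j=0}^3 C(n, j) (q−1)^j.
  j = 0: C(13,0)·(1)^0 = 1·1 = 1.
  j = 1: C(13,1)·(1)^1 = 13·1 = 13.
  j = 2: C(13,2)·(1)^2 = 78·1 = 78.
  j = 3: C(13,3)·(1)^3 = 286·1 = 286.
  V_q(n, t) = 1 + 13 + 78 + 286 = 378.
Step 2: q^n = 2^13 = 8192.
Step 3: Hamming bound ⌊q^n / V_q(n,t)⌋ = ⌊8192/378⌋ = 21.
Step 4: Compare |C| = 21 to 21: satisfied.
The claimed |C| lies at the Hamming bound (tight).


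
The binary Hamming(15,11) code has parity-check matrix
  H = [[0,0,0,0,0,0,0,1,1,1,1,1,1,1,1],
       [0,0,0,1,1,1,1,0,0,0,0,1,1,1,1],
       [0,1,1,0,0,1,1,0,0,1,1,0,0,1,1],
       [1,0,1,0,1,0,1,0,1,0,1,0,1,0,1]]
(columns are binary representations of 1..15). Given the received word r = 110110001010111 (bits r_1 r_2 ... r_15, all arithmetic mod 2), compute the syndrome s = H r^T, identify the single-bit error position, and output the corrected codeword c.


s = (1, 1, 0, 0)^T, error position = 12, corrected codeword c = 110110001011111

Compute s = H r^T mod 2 one row at a time:
  s_1 = 0 + 1 + 0 + 1 + 0 + 1 + 1 + 1 = 5 ≡ 1 (mod 2).
  s_2 = 1 + 1 + 0 + 0 + 0 + 1 + 1 + 1 = 5 ≡ 1 (mod 2).
  s_3 = 1 + 0 + 0 + 0 + 0 + 1 + 1 + 1 = 4 ≡ 0 (mod 2).
  s_4 = 1 + 0 + 1 + 0 + 1 + 1 + 1 + 1 = 6 ≡ 0 (mod 2).
s = (1, 1, 0, 0)^T — this equals column 12 of H (binary 1100), so error is at position 12.
Correct: flip bit 12 of r = 110110001010111 to get c = 110110001011111.
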